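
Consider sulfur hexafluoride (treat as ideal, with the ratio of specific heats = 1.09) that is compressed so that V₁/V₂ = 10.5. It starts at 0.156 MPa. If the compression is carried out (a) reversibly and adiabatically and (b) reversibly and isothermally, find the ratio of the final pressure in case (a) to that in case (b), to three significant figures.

Isothermal: P_b = P₁(V₁/V₂) = 0.156×10.5.
Adiabatic: P_a = P₁(V₁/V₂)^γ = 0.156×10.5^(1.09).
P_a/P_b = (V₁/V₂)^(γ−1) = 10.5^(0.09) = 1.236.

P_adiabatic / P_isothermal ≈ 1.24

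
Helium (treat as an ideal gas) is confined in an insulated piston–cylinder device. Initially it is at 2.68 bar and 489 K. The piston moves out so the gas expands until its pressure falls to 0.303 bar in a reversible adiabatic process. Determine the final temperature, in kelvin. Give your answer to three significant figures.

T₂ ≈ 204 K

Adiabatic: T₂/T₁ = (P₂/P₁)^((γ−1)/γ).
For a monatomic ideal gas γ = 5/3, so (γ−1)/γ = 2/5.
T₂ = 489 × (0.303/2.68)^(2/5) = 204.5 K.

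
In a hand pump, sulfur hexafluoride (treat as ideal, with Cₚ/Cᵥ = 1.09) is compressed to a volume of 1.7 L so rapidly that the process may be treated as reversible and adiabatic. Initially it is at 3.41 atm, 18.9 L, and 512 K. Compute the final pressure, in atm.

P₂ ≈ 47.1 atm

Adiabatic: P₁V₁^γ = P₂V₂^γ ⇒ P₂ = P₁ (V₁/V₂)^γ.
P₂ = 3.41 × (18.9/1.7)^(1.09) = 47.09 atm.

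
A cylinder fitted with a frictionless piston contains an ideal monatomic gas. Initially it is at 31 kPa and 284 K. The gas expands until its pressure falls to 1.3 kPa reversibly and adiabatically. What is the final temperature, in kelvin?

T₂ ≈ 79.9 K

Along an adiabat T P^((1−γ)/γ) is constant, so T₂ = T₁ (P₂/P₁)^((γ−1)/γ).
For a monatomic ideal gas γ = 5/3, so (γ−1)/γ = 2/5.
T₂ = 284 × (1.3/31)^(2/5) = 79.86 K.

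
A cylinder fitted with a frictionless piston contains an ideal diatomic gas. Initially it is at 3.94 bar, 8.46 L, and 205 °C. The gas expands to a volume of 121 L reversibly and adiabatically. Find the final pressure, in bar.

P₂ ≈ 0.0950 bar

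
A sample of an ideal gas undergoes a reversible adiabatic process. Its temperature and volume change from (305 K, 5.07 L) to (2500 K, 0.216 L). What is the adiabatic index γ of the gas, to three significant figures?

γ ≈ 1.67

TV^(γ−1) = const ⇒ γ − 1 = ln(T₂/T₁) / ln(V₁/V₂).
γ = 1 + ln(2500/305) / ln(5.07/0.216) = 1.667.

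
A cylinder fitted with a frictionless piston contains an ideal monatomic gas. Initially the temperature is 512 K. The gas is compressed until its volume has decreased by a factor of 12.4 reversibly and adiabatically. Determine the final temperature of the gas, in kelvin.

For a reversible adiabat TV^(γ−1) is constant, so T₂ = T₁ (V₁/V₂)^(γ−1).
For a monatomic ideal gas γ = 5/3, so γ−1 = 2/3.
T₂ = 512 × 12.4^(2/3) = 2743 K.

T₂ ≈ 2740 K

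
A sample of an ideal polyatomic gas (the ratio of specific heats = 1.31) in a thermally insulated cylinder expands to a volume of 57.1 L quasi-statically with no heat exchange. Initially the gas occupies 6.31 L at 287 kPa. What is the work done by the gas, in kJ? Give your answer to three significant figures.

W ≈ 2.89 kJ

P₂ = P₁(V₁/V₂)^γ = 287×(6.31/57.1)^(1.31) = 16.02 kPa.
For a reversible adiabat, W_by_gas = (P₁V₁ − P₂V₂)/(γ−1).
W_by = (287000×0.00631 − 16020×0.0571) / (0.31) = 2891 J.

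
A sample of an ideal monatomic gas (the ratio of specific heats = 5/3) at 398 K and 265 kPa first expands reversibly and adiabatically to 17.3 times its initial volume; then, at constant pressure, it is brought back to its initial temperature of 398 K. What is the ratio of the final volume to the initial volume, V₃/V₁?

V₃/V₁ ≈ 116

Adiabatic step: V₂/V₁ = 17.3; T₂ = T₁·(1/17.3)^(2/3) = 59.5 K.
Isobaric step: V₃/V₂ = T₃/T₂ = 398/59.5.
V₃/V₁ = (V₂/V₁)(V₃/V₂) = 17.3 × (398/59.5) = 115.7.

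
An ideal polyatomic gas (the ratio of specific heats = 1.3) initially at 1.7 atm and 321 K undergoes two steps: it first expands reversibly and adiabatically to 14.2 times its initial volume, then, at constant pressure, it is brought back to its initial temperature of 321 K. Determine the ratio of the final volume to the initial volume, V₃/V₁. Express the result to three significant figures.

V₃/V₁ ≈ 31.5

Adiabatic step: V₂/V₁ = 14.2; T₂ = T₁·(1/14.2)^(0.3) = 144.8 K.
Isobaric step: V₃/V₂ = T₃/T₂ = 321/144.8.
V₃/V₁ = (V₂/V₁)(V₃/V₂) = 14.2 × (321/144.8) = 31.48.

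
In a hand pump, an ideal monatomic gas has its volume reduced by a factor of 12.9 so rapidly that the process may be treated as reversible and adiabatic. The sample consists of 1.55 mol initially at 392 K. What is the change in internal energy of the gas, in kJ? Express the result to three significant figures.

ΔU ≈ 34.1 kJ

Adiabatic: T₁V₁^(γ−1) = T₂V₂^(γ−1) ⇒ T₂ = T₁ (V₁/V₂)^(γ−1).
γ = 5/3 for a monatomic ideal gas, so γ−1 = 2/3.
T₂ = 392 × 12.9^(2/3) = 2156 K.
Q = 0, so ΔU = W_on_gas = nCᵥΔT with Cᵥ = R/(γ−1) = 12.47 J/(mol·K).
ΔU = 1.55 × 12.47 × (2156 − 392) = 34100 J.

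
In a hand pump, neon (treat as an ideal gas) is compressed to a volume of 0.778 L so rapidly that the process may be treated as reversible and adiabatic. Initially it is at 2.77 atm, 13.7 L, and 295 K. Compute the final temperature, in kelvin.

Adiabatic: T₁V₁^(γ−1) = T₂V₂^(γ−1) ⇒ T₂ = T₁ (V₁/V₂)^(γ−1).
γ = 5/3 for a monatomic ideal gas.
T₂ = 295 × (13.7/0.778)^(2/3) = 1997 K.

T₂ ≈ 2000 K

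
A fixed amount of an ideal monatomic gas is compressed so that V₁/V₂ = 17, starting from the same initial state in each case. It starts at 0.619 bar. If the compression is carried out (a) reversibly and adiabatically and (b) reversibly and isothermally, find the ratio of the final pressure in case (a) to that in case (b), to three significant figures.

For a monatomic ideal gas γ = 5/3.
Isothermal: P_b = P₁(V₁/V₂) = 0.619×17.
Adiabatic: P_a = P₁(V₁/V₂)^γ = 0.619×17^(5/3).
P_a/P_b = (V₁/V₂)^(γ−1) = 17^(2/3) = 6.611.

P_adiabatic / P_isothermal ≈ 6.61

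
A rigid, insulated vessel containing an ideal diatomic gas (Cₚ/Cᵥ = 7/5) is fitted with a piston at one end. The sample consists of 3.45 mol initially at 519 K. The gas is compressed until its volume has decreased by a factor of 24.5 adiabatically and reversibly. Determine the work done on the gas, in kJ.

W ≈ 96.6 kJ

For a reversible adiabat TV^(γ−1) is constant, so T₂ = T₁ (V₁/V₂)^(γ−1).
T₂ = 519 × 24.5^(2/5) = 1866 K.
Q = 0, so ΔU = W_on_gas = nCᵥΔT with Cᵥ = R/(γ−1) = 20.79 J/(mol·K).
ΔU = 3.45 × 20.79 × (1866 − 519) = 96570 J.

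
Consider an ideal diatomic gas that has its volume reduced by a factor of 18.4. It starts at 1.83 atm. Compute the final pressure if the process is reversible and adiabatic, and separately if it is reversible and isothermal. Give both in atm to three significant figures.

For a diatomic ideal gas γ = 7/5.
Isothermal: P₂ = P₁(V₁/V₂) = 1.83×18.4 = 33.67 atm.
Adiabatic: P₂ = P₁(V₁/V₂)^γ = 1.83×18.4^(7/5) = 107.9 atm.

adiabatic: 108 atm; isothermal: 33.7 atm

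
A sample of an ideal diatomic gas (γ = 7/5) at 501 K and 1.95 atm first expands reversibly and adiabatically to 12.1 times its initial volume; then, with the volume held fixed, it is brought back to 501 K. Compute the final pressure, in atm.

Adiabatic step (PV^γ = const): P₂ = 1.95×(1/12.1)^(7/5) = 0.05945 atm; T₂ = 501×(1/12.1)^(2/5) = 184.8 K.
Isochoric: P₃ = P₂(T₃/T₂) = 0.05945 × (501/184.8) = 0.1612 atm.

P₃ ≈ 0.161 atm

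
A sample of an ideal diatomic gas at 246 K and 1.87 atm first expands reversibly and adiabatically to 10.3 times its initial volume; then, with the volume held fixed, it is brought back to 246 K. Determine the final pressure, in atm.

P₃ ≈ 0.182 atm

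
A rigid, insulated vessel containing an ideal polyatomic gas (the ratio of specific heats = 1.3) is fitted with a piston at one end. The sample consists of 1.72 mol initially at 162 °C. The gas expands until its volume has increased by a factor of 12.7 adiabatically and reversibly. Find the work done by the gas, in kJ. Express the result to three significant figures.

Adiabatic: T₁V₁^(γ−1) = T₂V₂^(γ−1) ⇒ T₂ = T₁ (V₁/V₂)^(γ−1).
T₁ = 162 °C = 435.1 K.
T₂ = 435.1 × (1/12.7)^(0.3) = 203 K.
Q = 0, so ΔU = W_on_gas = nCᵥΔT with Cᵥ = R/(γ−1) = 27.71 J/(mol·K).
ΔU = 1.72 × 27.71 × (203 − 435.1) = -11070 J.
Work done by the gas = −ΔU = 11070 J.

W ≈ 11.1 kJ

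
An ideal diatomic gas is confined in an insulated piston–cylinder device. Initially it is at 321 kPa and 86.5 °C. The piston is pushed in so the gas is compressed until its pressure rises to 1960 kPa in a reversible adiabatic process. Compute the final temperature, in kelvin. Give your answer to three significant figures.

Adiabatic: T₂/T₁ = (P₂/P₁)^((γ−1)/γ).
For a diatomic ideal gas γ = 7/5, so (γ−1)/γ = 2/7.
T₁ = 86.5 °C = 359.6 K.
T₂ = 359.6 × (1960/321)^(2/7) = 603.1 K.

T₂ ≈ 603 K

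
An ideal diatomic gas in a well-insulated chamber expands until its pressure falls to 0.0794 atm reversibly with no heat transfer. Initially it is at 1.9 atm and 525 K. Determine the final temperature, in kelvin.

Adiabatic: T₂/T₁ = (P₂/P₁)^((γ−1)/γ).
For a diatomic ideal gas γ = 7/5, so (γ−1)/γ = 2/7.
T₂ = 525 × (0.0794/1.9)^(2/7) = 211.9 K.

T₂ ≈ 212 K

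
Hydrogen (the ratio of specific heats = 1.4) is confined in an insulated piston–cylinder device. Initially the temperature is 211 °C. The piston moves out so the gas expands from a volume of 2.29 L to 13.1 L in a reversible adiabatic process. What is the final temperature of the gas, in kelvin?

T₂ ≈ 241 K

Adiabatic: T₁V₁^(γ−1) = T₂V₂^(γ−1) ⇒ T₂ = T₁ (V₁/V₂)^(γ−1).
T₁ = 211 °C = 484.1 K.
T₂ = 484.1 × (2.29/13.1)^(0.4) = 241 K.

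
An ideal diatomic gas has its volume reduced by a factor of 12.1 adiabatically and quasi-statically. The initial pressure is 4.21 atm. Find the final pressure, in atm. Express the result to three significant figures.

P₂ ≈ 138 atm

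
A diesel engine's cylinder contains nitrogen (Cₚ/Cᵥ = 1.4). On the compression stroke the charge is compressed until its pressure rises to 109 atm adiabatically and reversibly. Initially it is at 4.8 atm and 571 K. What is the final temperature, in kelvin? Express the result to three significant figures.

T₂ ≈ 1390 K

Along an adiabat T P^((1−γ)/γ) is constant, so T₂ = T₁ (P₂/P₁)^((γ−1)/γ).
T₂ = 571 × (109/4.8)^(0.286) = 1394 K.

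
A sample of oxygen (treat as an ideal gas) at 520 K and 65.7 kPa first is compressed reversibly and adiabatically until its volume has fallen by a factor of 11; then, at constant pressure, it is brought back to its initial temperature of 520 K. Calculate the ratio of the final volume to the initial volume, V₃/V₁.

For a diatomic ideal gas γ = 7/5.
Adiabatic step: V₂/V₁ = 0.09091; T₂ = T₁·11^(2/5) = 1357 K.
Isobaric step: V₃/V₂ = T₃/T₂ = 520/1357.
V₃/V₁ = (V₂/V₁)(V₃/V₂) = 0.09091 × (520/1357) = 0.03484.

V₃/V₁ ≈ 0.0348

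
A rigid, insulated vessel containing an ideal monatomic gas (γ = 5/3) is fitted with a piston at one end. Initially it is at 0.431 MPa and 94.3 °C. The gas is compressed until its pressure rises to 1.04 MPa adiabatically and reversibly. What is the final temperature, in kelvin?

T₂ ≈ 523 K

Adiabatic: T₂/T₁ = (P₂/P₁)^((γ−1)/γ).
T₁ = 94.3 °C = 367.4 K.
T₂ = 367.4 × (1.04/0.431)^(2/5) = 522.7 K.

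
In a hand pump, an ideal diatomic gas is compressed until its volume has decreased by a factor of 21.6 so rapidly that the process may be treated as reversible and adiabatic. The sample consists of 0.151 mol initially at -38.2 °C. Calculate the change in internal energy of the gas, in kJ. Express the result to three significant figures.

Adiabatic: T₁V₁^(γ−1) = T₂V₂^(γ−1) ⇒ T₂ = T₁ (V₁/V₂)^(γ−1).
γ = 7/5 for a diatomic ideal gas, so γ−1 = 2/5.
T₁ = -38.2 °C = 234.9 K.
T₂ = 234.9 × 21.6^(2/5) = 803.1 K.
Q = 0, so ΔU = W_on_gas = nCᵥΔT with Cᵥ = R/(γ−1) = 20.79 J/(mol·K).
ΔU = 0.151 × 20.79 × (803.1 − 234.9) = 1783 J.

ΔU ≈ 1.78 kJ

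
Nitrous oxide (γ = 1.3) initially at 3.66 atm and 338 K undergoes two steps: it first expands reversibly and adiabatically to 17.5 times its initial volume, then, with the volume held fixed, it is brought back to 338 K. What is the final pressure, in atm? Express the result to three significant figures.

Adiabatic step (PV^γ = const): P₂ = 3.66×(1/17.5)^(1.3) = 0.08862 atm; T₂ = 338×(1/17.5)^(0.3) = 143.2 K.
Isochoric: P₃ = P₂(T₃/T₂) = 0.08862 × (338/143.2) = 0.2091 atm.

P₃ ≈ 0.209 atm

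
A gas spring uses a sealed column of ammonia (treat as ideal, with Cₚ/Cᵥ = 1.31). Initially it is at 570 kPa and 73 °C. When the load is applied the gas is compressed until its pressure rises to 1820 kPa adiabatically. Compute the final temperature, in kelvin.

T₂ ≈ 456 K

Along an adiabat T P^((1−γ)/γ) is constant, so T₂ = T₁ (P₂/P₁)^((γ−1)/γ).
T₁ = 73 °C = 346.1 K.
T₂ = 346.1 × (1820/570)^(0.237) = 455.6 K.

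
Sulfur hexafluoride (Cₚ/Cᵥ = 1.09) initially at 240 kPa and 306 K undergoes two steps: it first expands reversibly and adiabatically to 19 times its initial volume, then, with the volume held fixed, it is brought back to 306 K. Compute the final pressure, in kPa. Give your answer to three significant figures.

P₃ ≈ 12.6 kPa

Adiabatic step (PV^γ = const): P₂ = 240×(1/19)^(1.09) = 9.691 kPa; T₂ = 306×(1/19)^(0.09) = 234.8 K.
Isochoric: P₃ = P₂(T₃/T₂) = 9.691 × (306/234.8) = 12.63 kPa.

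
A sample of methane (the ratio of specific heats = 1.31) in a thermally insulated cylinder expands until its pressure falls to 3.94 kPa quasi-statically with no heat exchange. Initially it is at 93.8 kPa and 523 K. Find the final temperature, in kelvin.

Along an adiabat T P^((1−γ)/γ) is constant, so T₂ = T₁ (P₂/P₁)^((γ−1)/γ).
T₂ = 523 × (3.94/93.8)^(0.237) = 247 K.

T₂ ≈ 247 K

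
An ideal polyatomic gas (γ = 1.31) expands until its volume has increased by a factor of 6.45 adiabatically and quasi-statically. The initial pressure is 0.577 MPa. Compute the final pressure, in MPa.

P₂ ≈ 0.0502 MPa

Since PV^γ is constant along a reversible adiabat, P₂ = P₁ (V₁/V₂)^γ.
P₂ = 0.577 × (1/6.45)^(1.31) = 0.05019 MPa.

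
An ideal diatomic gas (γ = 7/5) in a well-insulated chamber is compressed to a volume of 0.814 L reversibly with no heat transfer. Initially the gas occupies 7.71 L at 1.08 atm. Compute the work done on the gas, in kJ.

P₂ = P₁(V₁/V₂)^γ = 1.08×(7.71/0.814)^(7/5) = 25.14 atm.
For a reversible adiabat, W_by_gas = (P₁V₁ − P₂V₂)/(γ−1).
W_by = (109400×0.00771 − 2.548×10^6×0.000814) / (2/5) = -3075 J.
W_on_gas = −W_by = 3075 J.

W ≈ 3.08 kJ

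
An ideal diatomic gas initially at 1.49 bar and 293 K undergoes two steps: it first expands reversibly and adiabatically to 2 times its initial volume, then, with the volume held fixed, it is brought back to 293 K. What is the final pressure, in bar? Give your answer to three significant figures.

For a diatomic ideal gas γ = 7/5.
Adiabatic step (PV^γ = const): P₂ = 1.49×(1/2)^(7/5) = 0.5646 bar; T₂ = 293×(1/2)^(2/5) = 222.1 K.
Isochoric: P₃ = P₂(T₃/T₂) = 0.5646 × (293/222.1) = 0.745 bar.

P₃ ≈ 0.745 bar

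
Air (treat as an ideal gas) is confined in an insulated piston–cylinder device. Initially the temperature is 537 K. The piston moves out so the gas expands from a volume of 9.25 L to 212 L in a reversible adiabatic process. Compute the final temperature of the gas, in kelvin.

For a reversible adiabat TV^(γ−1) is constant, so T₂ = T₁ (V₁/V₂)^(γ−1).
For a diatomic ideal gas γ = 7/5, so γ−1 = 2/5.
T₂ = 537 × (9.25/212)^(2/5) = 153.4 K.

T₂ ≈ 153 K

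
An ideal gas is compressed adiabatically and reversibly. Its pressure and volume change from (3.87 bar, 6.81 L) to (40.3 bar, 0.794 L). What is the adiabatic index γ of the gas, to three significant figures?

γ ≈ 1.09

PV^γ = const ⇒ γ = ln(P₂/P₁) / ln(V₁/V₂).
γ = ln(40.3/3.87) / ln(6.81/0.794) = 1.09.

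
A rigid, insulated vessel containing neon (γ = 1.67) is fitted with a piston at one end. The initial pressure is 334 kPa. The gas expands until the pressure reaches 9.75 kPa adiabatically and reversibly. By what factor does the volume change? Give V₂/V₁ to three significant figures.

V₂/V₁ ≈ 8.30

From PV^γ = const, V₂/V₁ = (P₁/P₂)^(1/γ).
V₂/V₁ = (334/9.75)^(0.599) = 8.299.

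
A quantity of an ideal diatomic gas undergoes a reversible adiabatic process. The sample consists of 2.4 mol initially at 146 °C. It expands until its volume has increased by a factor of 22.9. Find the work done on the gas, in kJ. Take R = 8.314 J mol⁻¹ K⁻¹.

Adiabatic: T₁V₁^(γ−1) = T₂V₂^(γ−1) ⇒ T₂ = T₁ (V₁/V₂)^(γ−1).
γ = 7/5 for a diatomic ideal gas, so γ−1 = 2/5.
T₁ = 146 °C = 419.1 K.
T₂ = 419.1 × (1/22.9)^(2/5) = 119.8 K.
Q = 0, so ΔU = W_on_gas = nCᵥΔT with Cᵥ = R/(γ−1) = 20.79 J/(mol·K).
ΔU = 2.4 × 20.79 × (119.8 − 419.1) = -14930 J.

W ≈ -14.9 kJ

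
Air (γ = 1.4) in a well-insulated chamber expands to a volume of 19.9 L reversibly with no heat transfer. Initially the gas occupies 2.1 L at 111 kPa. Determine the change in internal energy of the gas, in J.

ΔU ≈ -346 J

P₂ = P₁(V₁/V₂)^γ = 111×(2.1/19.9)^(1.4) = 4.765 kPa.
For a reversible adiabat, W_by_gas = (P₁V₁ − P₂V₂)/(γ−1).
W_by = (111000×0.0021 − 4765×0.0199) / (0.4) = 345.7 J.
Q = 0 ⇒ ΔU = −W_by = -345.7 J.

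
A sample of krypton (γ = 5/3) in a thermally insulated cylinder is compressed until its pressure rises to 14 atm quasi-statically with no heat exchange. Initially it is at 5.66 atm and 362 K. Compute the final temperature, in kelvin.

T₂ ≈ 520 K

Along an adiabat T P^((1−γ)/γ) is constant, so T₂ = T₁ (P₂/P₁)^((γ−1)/γ).
T₂ = 362 × (14/5.66)^(2/5) = 520 K.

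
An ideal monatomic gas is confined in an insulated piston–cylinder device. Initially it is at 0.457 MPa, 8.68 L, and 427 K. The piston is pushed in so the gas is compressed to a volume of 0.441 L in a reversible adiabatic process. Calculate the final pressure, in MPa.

P₂ ≈ 65.6 MPa

Adiabatic: P₁V₁^γ = P₂V₂^γ ⇒ P₂ = P₁ (V₁/V₂)^γ.
γ = 5/3 for a monatomic ideal gas.
P₂ = 0.457 × (8.68/0.441)^(5/3) = 65.57 MPa.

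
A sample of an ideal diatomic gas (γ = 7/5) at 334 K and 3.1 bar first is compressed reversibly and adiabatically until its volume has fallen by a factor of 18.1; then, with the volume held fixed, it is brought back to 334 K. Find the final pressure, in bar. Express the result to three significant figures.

Adiabatic step (PV^γ = const): P₂ = 3.1×18.1^(7/5) = 178.7 bar; T₂ = 334×18.1^(2/5) = 1064 K.
Isochoric: P₃ = P₂(T₃/T₂) = 178.7 × (334/1064) = 56.11 bar.

P₃ ≈ 56.1 bar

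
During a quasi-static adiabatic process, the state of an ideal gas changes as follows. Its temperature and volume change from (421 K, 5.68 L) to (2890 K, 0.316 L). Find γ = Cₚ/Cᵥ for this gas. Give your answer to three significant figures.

γ ≈ 1.67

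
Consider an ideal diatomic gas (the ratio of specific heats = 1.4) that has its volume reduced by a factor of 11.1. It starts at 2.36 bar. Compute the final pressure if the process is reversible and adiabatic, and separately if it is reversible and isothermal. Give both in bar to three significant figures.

Isothermal: P₂ = P₁(V₁/V₂) = 2.36×11.1 = 26.2 bar.
Adiabatic: P₂ = P₁(V₁/V₂)^γ = 2.36×11.1^(1.4) = 68.61 bar.

adiabatic: 68.6 bar; isothermal: 26.2 bar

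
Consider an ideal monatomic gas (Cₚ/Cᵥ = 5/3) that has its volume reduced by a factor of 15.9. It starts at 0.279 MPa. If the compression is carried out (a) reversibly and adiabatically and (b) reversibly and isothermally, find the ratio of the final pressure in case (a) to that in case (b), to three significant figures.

Isothermal: P_b = P₁(V₁/V₂) = 0.279×15.9.
Adiabatic: P_a = P₁(V₁/V₂)^γ = 0.279×15.9^(5/3).
P_a/P_b = (V₁/V₂)^(γ−1) = 15.9^(2/3) = 6.323.

P_adiabatic / P_isothermal ≈ 6.32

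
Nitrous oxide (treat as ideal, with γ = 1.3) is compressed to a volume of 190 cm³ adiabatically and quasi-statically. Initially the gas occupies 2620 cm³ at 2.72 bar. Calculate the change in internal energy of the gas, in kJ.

ΔU ≈ 2.84 kJ

P₂ = P₁(V₁/V₂)^γ = 2.72×(2620/190)^(1.3) = 82.41 bar.
For a reversible adiabat, W_by_gas = (P₁V₁ − P₂V₂)/(γ−1).
W_by = (272000×0.00262 − 8.241×10^6×0.00019) / (0.3) = -2844 J.
Q = 0 ⇒ ΔU = −W_by = 2844 J.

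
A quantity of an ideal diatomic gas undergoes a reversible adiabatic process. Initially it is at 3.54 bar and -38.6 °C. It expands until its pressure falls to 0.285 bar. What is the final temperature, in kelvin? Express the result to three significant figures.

T₂ ≈ 114 K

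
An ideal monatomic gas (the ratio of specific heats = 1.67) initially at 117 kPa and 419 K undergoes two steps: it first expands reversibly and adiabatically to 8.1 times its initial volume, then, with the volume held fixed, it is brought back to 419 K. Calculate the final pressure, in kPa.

P₃ ≈ 14.4 kPa

Adiabatic step (PV^γ = const): P₂ = 117×(1/8.1)^(1.67) = 3.556 kPa; T₂ = 419×(1/8.1)^(0.67) = 103.2 K.
Isochoric: P₃ = P₂(T₃/T₂) = 3.556 × (419/103.2) = 14.44 kPa.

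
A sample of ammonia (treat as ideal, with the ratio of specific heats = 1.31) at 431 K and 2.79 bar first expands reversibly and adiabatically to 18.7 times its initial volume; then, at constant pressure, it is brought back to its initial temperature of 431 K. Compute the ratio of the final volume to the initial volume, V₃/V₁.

Adiabatic step: V₂/V₁ = 18.7; T₂ = T₁·(1/18.7)^(0.31) = 173.9 K.
Isobaric step: V₃/V₂ = T₃/T₂ = 431/173.9.
V₃/V₁ = (V₂/V₁)(V₃/V₂) = 18.7 × (431/173.9) = 46.36.

V₃/V₁ ≈ 46.4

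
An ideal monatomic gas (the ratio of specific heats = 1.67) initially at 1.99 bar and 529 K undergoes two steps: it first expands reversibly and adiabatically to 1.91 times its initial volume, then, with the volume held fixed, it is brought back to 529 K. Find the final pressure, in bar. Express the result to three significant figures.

P₃ ≈ 1.04 bar

Adiabatic step (PV^γ = const): P₂ = 1.99×(1/1.91)^(1.67) = 0.6753 bar; T₂ = 529×(1/1.91)^(0.67) = 342.9 K.
Isochoric: P₃ = P₂(T₃/T₂) = 0.6753 × (529/342.9) = 1.042 bar.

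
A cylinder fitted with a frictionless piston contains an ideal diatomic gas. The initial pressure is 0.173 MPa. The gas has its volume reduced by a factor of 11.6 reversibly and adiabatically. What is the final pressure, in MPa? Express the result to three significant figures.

P₂ ≈ 5.35 MPa

Adiabatic: P₁V₁^γ = P₂V₂^γ ⇒ P₂ = P₁ (V₁/V₂)^γ.
For a diatomic ideal gas γ = 7/5.
P₂ = 0.173 × 11.6^(7/5) = 5.349 MPa.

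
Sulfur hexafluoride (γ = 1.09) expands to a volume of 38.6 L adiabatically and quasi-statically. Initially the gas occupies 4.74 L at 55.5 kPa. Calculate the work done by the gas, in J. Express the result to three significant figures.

W ≈ 503 J

P₂ = P₁(V₁/V₂)^γ = 55.5×(4.74/38.6)^(1.09) = 5.643 kPa.
For a reversible adiabat, W_by_gas = (P₁V₁ − P₂V₂)/(γ−1).
W_by = (55500×0.00474 − 5643×0.0386) / (0.09) = 502.8 J.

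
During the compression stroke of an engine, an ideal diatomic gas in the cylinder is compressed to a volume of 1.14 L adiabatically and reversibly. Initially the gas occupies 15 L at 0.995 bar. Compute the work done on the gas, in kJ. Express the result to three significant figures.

γ = 7/5 for a diatomic ideal gas.
P₂ = P₁(V₁/V₂)^γ = 0.995×(15/1.14)^(7/5) = 36.7 bar.
For a reversible adiabat, W_by_gas = (P₁V₁ − P₂V₂)/(γ−1).
W_by = (99500×0.015 − 3.67×10^6×0.00114) / (2/5) = -6729 J.
W_on_gas = −W_by = 6729 J.

W ≈ 6.73 kJ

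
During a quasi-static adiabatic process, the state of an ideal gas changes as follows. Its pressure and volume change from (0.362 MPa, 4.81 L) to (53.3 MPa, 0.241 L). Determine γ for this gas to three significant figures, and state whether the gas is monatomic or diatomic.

γ ≈ 1.67; monatomic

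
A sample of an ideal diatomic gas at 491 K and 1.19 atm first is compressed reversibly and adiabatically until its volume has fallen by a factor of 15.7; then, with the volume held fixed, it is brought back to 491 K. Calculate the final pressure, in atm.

P₃ ≈ 18.7 atm

For a diatomic ideal gas γ = 7/5.
Adiabatic step (PV^γ = const): P₂ = 1.19×15.7^(7/5) = 56.21 atm; T₂ = 491×15.7^(2/5) = 1477 K.
Isochoric: P₃ = P₂(T₃/T₂) = 56.21 × (491/1477) = 18.68 atm.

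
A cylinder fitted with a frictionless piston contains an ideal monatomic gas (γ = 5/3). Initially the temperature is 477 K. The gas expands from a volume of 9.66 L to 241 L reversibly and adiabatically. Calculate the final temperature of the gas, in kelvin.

T₂ ≈ 55.9 K

For a reversible adiabat TV^(γ−1) is constant, so T₂ = T₁ (V₁/V₂)^(γ−1).
T₂ = 477 × (9.66/241)^(2/3) = 55.87 K.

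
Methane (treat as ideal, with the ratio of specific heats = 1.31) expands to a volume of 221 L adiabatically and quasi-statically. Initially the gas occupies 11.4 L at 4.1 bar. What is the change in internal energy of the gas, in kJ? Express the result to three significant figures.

P₂ = P₁(V₁/V₂)^γ = 4.1×(11.4/221)^(1.31) = 0.08437 bar.
For a reversible adiabat, W_by_gas = (P₁V₁ − P₂V₂)/(γ−1).
W_by = (410000×0.0114 − 8437×0.221) / (0.31) = 9063 J.
Q = 0 ⇒ ΔU = −W_by = -9063 J.

ΔU ≈ -9.06 kJ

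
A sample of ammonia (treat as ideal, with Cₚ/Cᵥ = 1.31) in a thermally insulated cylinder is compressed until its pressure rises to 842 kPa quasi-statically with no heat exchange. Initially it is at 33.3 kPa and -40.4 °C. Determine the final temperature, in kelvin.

Along an adiabat T P^((1−γ)/γ) is constant, so T₂ = T₁ (P₂/P₁)^((γ−1)/γ).
T₁ = -40.4 °C = 232.7 K.
T₂ = 232.7 × (842/33.3)^(0.237) = 499.9 K.

T₂ ≈ 500 K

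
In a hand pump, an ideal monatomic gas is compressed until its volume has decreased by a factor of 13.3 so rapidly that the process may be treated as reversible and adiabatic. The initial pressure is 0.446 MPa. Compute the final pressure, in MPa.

P₂ ≈ 33.3 MPa

Since PV^γ is constant along a reversible adiabat, P₂ = P₁ (V₁/V₂)^γ.
For a monatomic ideal gas γ = 5/3.
P₂ = 0.446 × 13.3^(5/3) = 33.3 MPa.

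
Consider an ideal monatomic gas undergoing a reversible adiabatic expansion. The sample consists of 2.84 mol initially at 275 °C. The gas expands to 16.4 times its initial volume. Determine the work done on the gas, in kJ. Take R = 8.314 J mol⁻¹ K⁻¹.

For a reversible adiabat TV^(γ−1) is constant, so T₂ = T₁ (V₁/V₂)^(γ−1).
γ = 5/3 for a monatomic ideal gas, so γ−1 = 2/3.
T₁ = 275 °C = 548.1 K.
T₂ = 548.1 × (1/16.4)^(2/3) = 84.92 K.
Q = 0, so ΔU = W_on_gas = nCᵥΔT with Cᵥ = R/(γ−1) = 12.47 J/(mol·K).
ΔU = 2.84 × 12.47 × (84.92 − 548.1) = -16410 J.

W ≈ -16.4 kJ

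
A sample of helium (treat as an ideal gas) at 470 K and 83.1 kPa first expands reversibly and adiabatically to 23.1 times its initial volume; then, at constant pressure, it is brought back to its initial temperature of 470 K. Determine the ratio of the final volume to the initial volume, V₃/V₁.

V₃/V₁ ≈ 187

For a monatomic ideal gas γ = 5/3.
Adiabatic step: V₂/V₁ = 23.1; T₂ = T₁·(1/23.1)^(2/3) = 57.95 K.
Isobaric step: V₃/V₂ = T₃/T₂ = 470/57.95.
V₃/V₁ = (V₂/V₁)(V₃/V₂) = 23.1 × (470/57.95) = 187.4.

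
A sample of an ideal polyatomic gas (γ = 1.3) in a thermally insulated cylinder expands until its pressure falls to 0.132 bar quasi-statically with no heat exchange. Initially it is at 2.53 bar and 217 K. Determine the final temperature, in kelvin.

T₂ ≈ 110 K

Adiabatic: T₂/T₁ = (P₂/P₁)^((γ−1)/γ).
T₂ = 217 × (0.132/2.53)^(0.231) = 109.8 K.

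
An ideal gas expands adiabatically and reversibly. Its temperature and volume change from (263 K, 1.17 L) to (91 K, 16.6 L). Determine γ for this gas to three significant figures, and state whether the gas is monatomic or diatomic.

γ ≈ 1.40; diatomic

TV^(γ−1) = const ⇒ γ − 1 = ln(T₂/T₁) / ln(V₁/V₂).
γ = 1 + ln(91/263) / ln(1.17/16.6) = 1.4.
γ ≈ 1.40 is close to 7/5, so the gas is diatomic.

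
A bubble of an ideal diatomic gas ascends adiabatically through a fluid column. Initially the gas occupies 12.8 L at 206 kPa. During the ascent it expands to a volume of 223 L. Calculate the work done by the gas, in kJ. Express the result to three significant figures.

W ≈ 4.49 kJ

γ = 7/5 for a diatomic ideal gas.
P₂ = P₁(V₁/V₂)^γ = 206×(12.8/223)^(7/5) = 3.77 kPa.
For a reversible adiabat, W_by_gas = (P₁V₁ − P₂V₂)/(γ−1).
W_by = (206000×0.0128 − 3770×0.223) / (2/5) = 4490 J.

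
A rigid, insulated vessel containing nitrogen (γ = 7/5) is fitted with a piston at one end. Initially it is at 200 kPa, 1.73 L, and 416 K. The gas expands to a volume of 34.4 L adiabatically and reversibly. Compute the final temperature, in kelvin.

Adiabatic: T₁V₁^(γ−1) = T₂V₂^(γ−1) ⇒ T₂ = T₁ (V₁/V₂)^(γ−1).
T₂ = 416 × (1.73/34.4)^(2/5) = 125.8 K.

T₂ ≈ 126 K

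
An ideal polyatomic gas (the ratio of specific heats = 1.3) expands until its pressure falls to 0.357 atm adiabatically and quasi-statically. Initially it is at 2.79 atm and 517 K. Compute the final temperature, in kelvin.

T₂ ≈ 322 K

Adiabatic: T₂/T₁ = (P₂/P₁)^((γ−1)/γ).
T₂ = 517 × (0.357/2.79)^(0.231) = 321.7 K.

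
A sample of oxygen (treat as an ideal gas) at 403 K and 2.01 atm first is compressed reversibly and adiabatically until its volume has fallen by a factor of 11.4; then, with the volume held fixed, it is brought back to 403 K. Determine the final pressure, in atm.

P₃ ≈ 22.9 atm

For a diatomic ideal gas γ = 7/5.
Adiabatic step (PV^γ = const): P₂ = 2.01×11.4^(7/5) = 60.65 atm; T₂ = 403×11.4^(2/5) = 1067 K.
Isochoric: P₃ = P₂(T₃/T₂) = 60.65 × (403/1067) = 22.91 atm.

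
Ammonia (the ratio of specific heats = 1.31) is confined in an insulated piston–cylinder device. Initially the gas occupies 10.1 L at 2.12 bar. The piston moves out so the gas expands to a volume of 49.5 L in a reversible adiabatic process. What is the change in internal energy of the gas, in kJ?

P₂ = P₁(V₁/V₂)^γ = 2.12×(10.1/49.5)^(1.31) = 0.2643 bar.
For a reversible adiabat, W_by_gas = (P₁V₁ − P₂V₂)/(γ−1).
W_by = (212000×0.0101 − 26430×0.0495) / (0.31) = 2687 J.
Q = 0 ⇒ ΔU = −W_by = -2687 J.

ΔU ≈ -2.69 kJ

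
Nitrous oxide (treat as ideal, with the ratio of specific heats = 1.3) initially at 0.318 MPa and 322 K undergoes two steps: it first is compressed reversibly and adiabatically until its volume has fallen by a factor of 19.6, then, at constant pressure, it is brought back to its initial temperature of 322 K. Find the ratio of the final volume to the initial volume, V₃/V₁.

Adiabatic step: V₂/V₁ = 0.05102; T₂ = T₁·19.6^(0.3) = 786.2 K.
Isobaric step: V₃/V₂ = T₃/T₂ = 322/786.2.
V₃/V₁ = (V₂/V₁)(V₃/V₂) = 0.05102 × (322/786.2) = 0.0209.

V₃/V₁ ≈ 0.0209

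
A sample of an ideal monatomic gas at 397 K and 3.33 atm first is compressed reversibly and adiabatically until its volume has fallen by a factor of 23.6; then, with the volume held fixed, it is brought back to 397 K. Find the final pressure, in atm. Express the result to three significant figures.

P₃ ≈ 78.6 atm

For a monatomic ideal gas γ = 5/3.
Adiabatic step (PV^γ = const): P₂ = 3.33×23.6^(5/3) = 646.6 atm; T₂ = 397×23.6^(2/3) = 3266 K.
Isochoric: P₃ = P₂(T₃/T₂) = 646.6 × (397/3266) = 78.59 atm.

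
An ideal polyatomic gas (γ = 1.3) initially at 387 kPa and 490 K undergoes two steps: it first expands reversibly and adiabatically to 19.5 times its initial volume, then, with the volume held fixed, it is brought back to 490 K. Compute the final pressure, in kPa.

Adiabatic step (PV^γ = const): P₂ = 387×(1/19.5)^(1.3) = 8.141 kPa; T₂ = 490×(1/19.5)^(0.3) = 201 K.
Isochoric: P₃ = P₂(T₃/T₂) = 8.141 × (490/201) = 19.85 kPa.

P₃ ≈ 19.8 kPa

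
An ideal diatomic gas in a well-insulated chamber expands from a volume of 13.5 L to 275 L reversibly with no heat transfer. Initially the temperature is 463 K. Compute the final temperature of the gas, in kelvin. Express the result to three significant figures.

T₂ ≈ 139 K

Adiabatic: T₁V₁^(γ−1) = T₂V₂^(γ−1) ⇒ T₂ = T₁ (V₁/V₂)^(γ−1).
For a diatomic ideal gas γ = 7/5, so γ−1 = 2/5.
T₂ = 463 × (13.5/275)^(2/5) = 138.7 K.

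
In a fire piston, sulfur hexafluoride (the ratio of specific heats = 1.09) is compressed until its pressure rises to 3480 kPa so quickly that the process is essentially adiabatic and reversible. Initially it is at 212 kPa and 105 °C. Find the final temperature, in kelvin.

T₂ ≈ 476 K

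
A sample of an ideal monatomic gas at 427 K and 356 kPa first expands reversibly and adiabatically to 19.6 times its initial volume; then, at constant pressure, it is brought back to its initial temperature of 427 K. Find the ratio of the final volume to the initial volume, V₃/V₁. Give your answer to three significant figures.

V₃/V₁ ≈ 142

For a monatomic ideal gas γ = 5/3.
Adiabatic step: V₂/V₁ = 19.6; T₂ = T₁·(1/19.6)^(2/3) = 58.74 K.
Isobaric step: V₃/V₂ = T₃/T₂ = 427/58.74.
V₃/V₁ = (V₂/V₁)(V₃/V₂) = 19.6 × (427/58.74) = 142.5.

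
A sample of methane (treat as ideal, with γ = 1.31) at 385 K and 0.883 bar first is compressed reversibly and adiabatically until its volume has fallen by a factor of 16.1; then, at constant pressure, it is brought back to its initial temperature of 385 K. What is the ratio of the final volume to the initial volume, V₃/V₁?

V₃/V₁ ≈ 0.0262

Adiabatic step: V₂/V₁ = 0.06211; T₂ = T₁·16.1^(0.31) = 911.1 K.
Isobaric step: V₃/V₂ = T₃/T₂ = 385/911.1.
V₃/V₁ = (V₂/V₁)(V₃/V₂) = 0.06211 × (385/911.1) = 0.02625.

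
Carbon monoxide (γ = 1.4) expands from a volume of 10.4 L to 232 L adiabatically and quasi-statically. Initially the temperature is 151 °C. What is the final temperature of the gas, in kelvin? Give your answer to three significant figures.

T₂ ≈ 123 K

For a reversible adiabat TV^(γ−1) is constant, so T₂ = T₁ (V₁/V₂)^(γ−1).
T₁ = 151 °C = 424.1 K.
T₂ = 424.1 × (10.4/232)^(0.4) = 122.5 K.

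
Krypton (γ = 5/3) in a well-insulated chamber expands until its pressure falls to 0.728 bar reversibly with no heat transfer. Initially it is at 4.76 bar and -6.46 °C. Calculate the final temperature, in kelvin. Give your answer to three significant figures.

T₂ ≈ 126 K

Along an adiabat T P^((1−γ)/γ) is constant, so T₂ = T₁ (P₂/P₁)^((γ−1)/γ).
T₁ = -6.46 °C = 266.7 K.
T₂ = 266.7 × (0.728/4.76)^(2/5) = 125.8 K.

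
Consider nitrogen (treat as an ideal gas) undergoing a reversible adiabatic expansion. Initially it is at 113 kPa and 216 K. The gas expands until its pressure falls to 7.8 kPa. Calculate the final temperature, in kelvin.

Along an adiabat T P^((1−γ)/γ) is constant, so T₂ = T₁ (P₂/P₁)^((γ−1)/γ).
For a diatomic ideal gas γ = 7/5, so (γ−1)/γ = 2/7.
T₂ = 216 × (7.8/113)^(2/7) = 100.6 K.

T₂ ≈ 101 K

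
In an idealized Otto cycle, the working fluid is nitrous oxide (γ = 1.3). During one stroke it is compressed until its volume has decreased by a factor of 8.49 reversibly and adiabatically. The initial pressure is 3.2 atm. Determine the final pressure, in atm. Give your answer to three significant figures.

Since PV^γ is constant along a reversible adiabat, P₂ = P₁ (V₁/V₂)^γ.
P₂ = 3.2 × 8.49^(1.3) = 51.61 atm.

P₂ ≈ 51.6 atm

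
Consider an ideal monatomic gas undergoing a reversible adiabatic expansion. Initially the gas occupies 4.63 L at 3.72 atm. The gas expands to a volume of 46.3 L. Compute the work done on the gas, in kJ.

W ≈ -2.05 kJ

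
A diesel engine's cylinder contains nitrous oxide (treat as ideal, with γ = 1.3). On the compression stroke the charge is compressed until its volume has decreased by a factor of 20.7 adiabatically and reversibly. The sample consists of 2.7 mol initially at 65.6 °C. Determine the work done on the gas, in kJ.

Adiabatic: T₁V₁^(γ−1) = T₂V₂^(γ−1) ⇒ T₂ = T₁ (V₁/V₂)^(γ−1).
T₁ = 65.6 °C = 338.8 K.
T₂ = 338.8 × 20.7^(0.3) = 840.8 K.
Q = 0, so ΔU = W_on_gas = nCᵥΔT with Cᵥ = R/(γ−1) = 27.71 J/(mol·K).
ΔU = 2.7 × 27.71 × (840.8 − 338.8) = 37560 J.

W ≈ 37.6 kJ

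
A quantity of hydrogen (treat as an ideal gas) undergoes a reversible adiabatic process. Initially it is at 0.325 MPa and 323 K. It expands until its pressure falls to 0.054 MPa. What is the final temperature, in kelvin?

T₂ ≈ 193 K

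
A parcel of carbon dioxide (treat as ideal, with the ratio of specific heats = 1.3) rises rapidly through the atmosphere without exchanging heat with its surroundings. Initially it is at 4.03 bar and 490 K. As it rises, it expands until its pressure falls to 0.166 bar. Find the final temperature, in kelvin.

Adiabatic: T₂/T₁ = (P₂/P₁)^((γ−1)/γ).
T₂ = 490 × (0.166/4.03)^(0.231) = 234.7 K.

T₂ ≈ 235 K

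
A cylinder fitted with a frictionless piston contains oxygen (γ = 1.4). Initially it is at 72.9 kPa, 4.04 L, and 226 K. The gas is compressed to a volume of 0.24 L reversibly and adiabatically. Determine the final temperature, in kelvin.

For a reversible adiabat TV^(γ−1) is constant, so T₂ = T₁ (V₁/V₂)^(γ−1).
T₂ = 226 × (4.04/0.24)^(0.4) = 699.2 K.

T₂ ≈ 699 K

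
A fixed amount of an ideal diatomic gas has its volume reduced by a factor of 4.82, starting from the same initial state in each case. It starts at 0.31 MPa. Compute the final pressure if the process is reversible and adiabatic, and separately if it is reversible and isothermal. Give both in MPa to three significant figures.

For a diatomic ideal gas γ = 7/5.
Isothermal: P₂ = P₁(V₁/V₂) = 0.31×4.82 = 1.494 MPa.
Adiabatic: P₂ = P₁(V₁/V₂)^γ = 0.31×4.82^(7/5) = 2.803 MPa.

adiabatic: 2.80 MPa; isothermal: 1.49 MPa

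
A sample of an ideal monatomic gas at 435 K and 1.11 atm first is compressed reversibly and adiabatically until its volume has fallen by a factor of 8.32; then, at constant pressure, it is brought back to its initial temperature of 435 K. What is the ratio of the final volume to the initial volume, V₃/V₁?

For a monatomic ideal gas γ = 5/3.
Adiabatic step: V₂/V₁ = 0.1202; T₂ = T₁·8.32^(2/3) = 1786 K.
Isobaric step: V₃/V₂ = T₃/T₂ = 435/1786.
V₃/V₁ = (V₂/V₁)(V₃/V₂) = 0.1202 × (435/1786) = 0.02927.

V₃/V₁ ≈ 0.0293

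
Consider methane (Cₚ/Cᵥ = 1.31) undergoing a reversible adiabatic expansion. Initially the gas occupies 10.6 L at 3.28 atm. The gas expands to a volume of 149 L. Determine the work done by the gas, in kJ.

P₂ = P₁(V₁/V₂)^γ = 3.28×(10.6/149)^(1.31) = 0.1028 atm.
For a reversible adiabat, W_by_gas = (P₁V₁ − P₂V₂)/(γ−1).
W_by = (332300×0.0106 − 10420×0.149) / (0.31) = 6356 J.

W ≈ 6.36 kJ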